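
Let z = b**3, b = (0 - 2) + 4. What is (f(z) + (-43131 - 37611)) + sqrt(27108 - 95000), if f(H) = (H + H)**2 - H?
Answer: -80494 + 2*I*sqrt(16973) ≈ -80494.0 + 260.56*I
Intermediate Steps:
b = 2 (b = -2 + 4 = 2)
z = 8 (z = 2**3 = 8)
f(H) = -H + 4*H**2 (f(H) = (2*H)**2 - H = 4*H**2 - H = -H + 4*H**2)
(f(z) + (-43131 - 37611)) + sqrt(27108 - 95000) = (8*(-1 + 4*8) + (-43131 - 37611)) + sqrt(27108 - 95000) = (8*(-1 + 32) - 80742) + sqrt(-67892) = (8*31 - 80742) + 2*I*sqrt(16973) = (248 - 80742) + 2*I*sqrt(16973) = -80494 + 2*I*sqrt(16973)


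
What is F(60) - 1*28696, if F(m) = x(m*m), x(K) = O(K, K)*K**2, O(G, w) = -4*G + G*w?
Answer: 167774975971304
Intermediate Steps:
x(K) = K**3*(-4 + K) (x(K) = (K*(-4 + K))*K**2 = K**3*(-4 + K))
F(m) = m**6*(-4 + m**2) (F(m) = (m*m)**3*(-4 + m*m) = (m**2)**3*(-4 + m**2) = m**6*(-4 + m**2))
F(60) - 1*28696 = 60**6*(-4 + 60**2) - 1*28696 = 46656000000*(-4 + 3600) - 28696 = 46656000000*3596 - 28696 = 167774976000000 - 28696 = 167774975971304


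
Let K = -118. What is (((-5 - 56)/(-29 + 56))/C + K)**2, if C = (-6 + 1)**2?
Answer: 6353843521/455625 ≈ 13945.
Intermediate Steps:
C = 25 (C = (-5)**2 = 25)
(((-5 - 56)/(-29 + 56))/C + K)**2 = (((-5 - 56)/(-29 + 56))/25 - 118)**2 = (-61/27*(1/25) - 118)**2 = (-61*1/27*(1/25) - 118)**2 = (-61/27*1/25 - 118)**2 = (-61/675 - 118)**2 = (-79711/675)**2 = 6353843521/455625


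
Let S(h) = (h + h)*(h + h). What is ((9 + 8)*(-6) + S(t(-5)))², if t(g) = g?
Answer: 4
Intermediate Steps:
S(h) = 4*h² (S(h) = (2*h)*(2*h) = 4*h²)
((9 + 8)*(-6) + S(t(-5)))² = ((9 + 8)*(-6) + 4*(-5)²)² = (17*(-6) + 4*25)² = (-102 + 100)² = (-2)² = 4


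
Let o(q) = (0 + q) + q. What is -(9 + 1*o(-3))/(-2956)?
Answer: 3/2956 ≈ 0.0010149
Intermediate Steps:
o(q) = 2*q (o(q) = q + q = 2*q)
-(9 + 1*o(-3))/(-2956) = -(9 + 1*(2*(-3)))/(-2956) = -(9 + 1*(-6))*(-1/2956) = -(9 - 6)*(-1/2956) = -1*3*(-1/2956) = -3*(-1/2956) = 3/2956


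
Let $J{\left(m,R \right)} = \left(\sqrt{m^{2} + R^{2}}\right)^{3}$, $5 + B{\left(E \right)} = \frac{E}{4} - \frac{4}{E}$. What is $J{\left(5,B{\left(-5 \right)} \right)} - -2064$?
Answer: $2064 + \frac{21881 \sqrt{21881}}{8000} \approx 2468.6$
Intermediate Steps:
$B{\left(E \right)} = -5 - \frac{4}{E} + \frac{E}{4}$ ($B{\left(E \right)} = -5 + \left(\frac{E}{4} - \frac{4}{E}\right) = -5 + \left(- \frac{4}{E} + \frac{E}{4}\right) = -5 - \frac{4}{E} + \frac{E}{4}$)
$J{\left(m,R \right)} = \left(R^{2} + m^{2}\right)^{\frac{3}{2}}$ ($J{\left(m,R \right)} = \left(\sqrt{R^{2} + m^{2}}\right)^{3} = \left(R^{2} + m^{2}\right)^{\frac{3}{2}}$)
$J{\left(5,B{\left(-5 \right)} \right)} - -2064 = \left(\left(-5 - \frac{4}{-5} + \frac{1}{4} \left(-5\right)\right)^{2} + 5^{2}\right)^{\frac{3}{2}} - -2064 = \left(\left(-5 - - \frac{4}{5} - \frac{5}{4}\right)^{2} + 25\right)^{\frac{3}{2}} + 2064 = \left(\left(-5 + \frac{4}{5} - \frac{5}{4}\right)^{2} + 25\right)^{\frac{3}{2}} + 2064 = \left(\left(- \frac{109}{20}\right)^{2} + 25\right)^{\frac{3}{2}} + 2064 = \left(\frac{11881}{400} + 25\right)^{\frac{3}{2}} + 2064 = \left(\frac{21881}{400}\right)^{\frac{3}{2}} + 2064 = \frac{21881 \sqrt{21881}}{8000} + 2064 = 2064 + \frac{21881 \sqrt{21881}}{8000}$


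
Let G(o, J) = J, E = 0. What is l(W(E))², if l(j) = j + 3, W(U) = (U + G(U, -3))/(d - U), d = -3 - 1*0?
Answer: 16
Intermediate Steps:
d = -3 (d = -3 + 0 = -3)
W(U) = (-3 + U)/(-3 - U) (W(U) = (U - 3)/(-3 - U) = (-3 + U)/(-3 - U))
l(j) = 3 + j
l(W(E))² = (3 + (3 - 1*0)/(3 + 0))² = (3 + (3 + 0)/3)² = (3 + (⅓)*3)² = (3 + 1)² = 4² = 16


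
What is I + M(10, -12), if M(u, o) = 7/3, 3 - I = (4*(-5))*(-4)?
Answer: -224/3 ≈ -74.667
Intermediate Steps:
I = -77 (I = 3 - 4*(-5)*(-4) = 3 - (-20)*(-4) = 3 - 1*80 = 3 - 80 = -77)
M(u, o) = 7/3 (M(u, o) = 7*(⅓) = 7/3)
I + M(10, -12) = -77 + 7/3 = -224/3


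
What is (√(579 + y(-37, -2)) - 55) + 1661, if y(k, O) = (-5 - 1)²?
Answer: 1606 + √615 ≈ 1630.8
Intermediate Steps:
y(k, O) = 36 (y(k, O) = (-6)² = 36)
(√(579 + y(-37, -2)) - 55) + 1661 = (√(579 + 36) - 55) + 1661 = (√615 - 55) + 1661 = (-55 + √615) + 1661 = 1606 + √615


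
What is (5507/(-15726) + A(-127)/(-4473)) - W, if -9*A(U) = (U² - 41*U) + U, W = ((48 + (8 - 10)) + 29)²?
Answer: -1186990687105/211027194 ≈ -5624.8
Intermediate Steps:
W = 5625 (W = ((48 - 2) + 29)² = (46 + 29)² = 75² = 5625)
A(U) = -U²/9 + 40*U/9 (A(U) = -((U² - 41*U) + U)/9 = -(U² - 40*U)/9 = -U²/9 + 40*U/9)
(5507/(-15726) + A(-127)/(-4473)) - W = (5507/(-15726) + ((⅑)*(-127)*(40 - 1*(-127)))/(-4473)) - 1*5625 = (5507*(-1/15726) + ((⅑)*(-127)*(40 + 127))*(-1/4473)) - 5625 = (-5507/15726 + ((⅑)*(-127)*167)*(-1/4473)) - 5625 = (-5507/15726 - 21209/9*(-1/4473)) - 5625 = (-5507/15726 + 21209/40257) - 5625 = 37279145/211027194 - 5625 = -1186990687105/211027194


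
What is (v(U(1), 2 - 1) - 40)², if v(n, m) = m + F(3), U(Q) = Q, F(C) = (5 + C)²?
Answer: 625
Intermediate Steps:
v(n, m) = 64 + m (v(n, m) = m + (5 + 3)² = m + 8² = m + 64 = 64 + m)
(v(U(1), 2 - 1) - 40)² = ((64 + (2 - 1)) - 40)² = ((64 + 1) - 40)² = (65 - 40)² = 25² = 625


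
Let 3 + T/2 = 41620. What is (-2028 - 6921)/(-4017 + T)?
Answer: -8949/79217 ≈ -0.11297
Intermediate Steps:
T = 83234 (T = -6 + 2*41620 = -6 + 83240 = 83234)
(-2028 - 6921)/(-4017 + T) = (-2028 - 6921)/(-4017 + 83234) = -8949/79217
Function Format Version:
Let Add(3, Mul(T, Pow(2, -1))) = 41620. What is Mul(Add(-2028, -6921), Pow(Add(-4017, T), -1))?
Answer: Rational(-8949, 79217) ≈ -0.11297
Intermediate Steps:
T = 83234 (T = Add(-6, Mul(2, 41620)) = Add(-6, 83240) = 83234)
Mul(Add(-2028, -6921), Pow(Add(-4017, T), -1)) = Mul(Add(-2028, -6921), Pow(Add(-4017, 83234), -1)) = Mul(-8949, Pow(79217, -1)) = Mul(-8949, Rational(1, 79217)) = Rational(-8949, 79217)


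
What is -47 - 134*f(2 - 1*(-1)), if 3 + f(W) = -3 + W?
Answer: 355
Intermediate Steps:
f(W) = -6 + W (f(W) = -3 + (-3 + W) = -6 + W)
-47 - 134*f(2 - 1*(-1)) = -47 - 134*(-6 + (2 - 1*(-1))) = -47 - 134*(-6 + (2 + 1)) = -47 - 134*(-6 + 3) = -47 - 134*(-3) = -47 + 402 = 355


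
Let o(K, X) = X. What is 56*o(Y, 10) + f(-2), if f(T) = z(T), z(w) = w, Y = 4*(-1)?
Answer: 558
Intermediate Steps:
Y = -4
f(T) = T
56*o(Y, 10) + f(-2) = 56*10 - 2 = 560 - 2 = 558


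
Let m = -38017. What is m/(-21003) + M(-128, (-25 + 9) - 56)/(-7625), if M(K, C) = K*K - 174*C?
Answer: -317359111/160147875 ≈ -1.9817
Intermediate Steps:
M(K, C) = K² - 174*C
m/(-21003) + M(-128, (-25 + 9) - 56)/(-7625) = -38017/(-21003) + ((-128)² - 174*((-25 + 9) - 56))/(-7625) = -38017*(-1/21003) + (16384 - 174*(-16 - 56))*(-1/7625) = 38017/21003 + (16384 - 174*(-72))*(-1/7625) = 38017/21003 + (16384 + 12528)*(-1/7625) = 38017/21003 + 28912*(-1/7625) = 38017/21003 - 28912/7625 = -317359111/160147875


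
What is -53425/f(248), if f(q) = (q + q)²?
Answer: -53425/246016 ≈ -0.21716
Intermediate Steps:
f(q) = 4*q² (f(q) = (2*q)² = 4*q²)
-53425/f(248) = -53425/(4*248²) = -53425/(4*61504) = -53425/246016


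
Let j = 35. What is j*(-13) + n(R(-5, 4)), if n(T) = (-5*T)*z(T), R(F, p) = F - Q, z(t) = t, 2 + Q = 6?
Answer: -860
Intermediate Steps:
Q = 4 (Q = -2 + 6 = 4)
R(F, p) = -4 + F (R(F, p) = F - 1*4 = F - 4 = -4 + F)
n(T) = -5*T**2 (n(T) = (-5*T)*T = -5*T**2)
j*(-13) + n(R(-5, 4)) = 35*(-13) - 5*(-4 - 5)**2 = -455 - 5*(-9)**2 = -455 - 5*81 = -455 - 405 = -860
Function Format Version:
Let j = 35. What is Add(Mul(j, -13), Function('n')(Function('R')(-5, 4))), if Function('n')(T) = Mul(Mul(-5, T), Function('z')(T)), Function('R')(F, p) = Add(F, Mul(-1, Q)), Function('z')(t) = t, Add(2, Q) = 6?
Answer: -860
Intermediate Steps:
Q = 4 (Q = Add(-2, 6) = 4)
Function('R')(F, p) = Add(-4, F) (Function('R')(F, p) = Add(F, Mul(-1, 4)) = Add(F, -4) = Add(-4, F))
Function('n')(T) = Mul(-5, Pow(T, 2)) (Function('n')(T) = Mul(Mul(-5, T), T) = Mul(-5, Pow(T, 2)))
Add(Mul(j, -13), Function('n')(Function('R')(-5, 4))) = Add(Mul(35, -13), Mul(-5, Pow(Add(-4, -5), 2))) = Add(-455, Mul(-5, Pow(-9, 2))) = Add(-455, Mul(-5, 81)) = Add(-455, -405) = -860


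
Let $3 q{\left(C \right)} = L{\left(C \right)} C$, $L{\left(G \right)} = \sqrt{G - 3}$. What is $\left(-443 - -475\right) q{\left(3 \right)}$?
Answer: $0$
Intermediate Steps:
$L{\left(G \right)} = \sqrt{-3 + G}$
$q{\left(C \right)} = \frac{C \sqrt{-3 + C}}{3}$ ($q{\left(C \right)} = \frac{\sqrt{-3 + C} C}{3} = \frac{C \sqrt{-3 + C}}{3}$)
$\left(-443 - -475\right) q{\left(3 \right)} = \left(-443 - -475\right) \frac{1}{3} \cdot 3 \sqrt{-3 + 3} = \left(-443 + 475\right) \frac{1}{3} \cdot 3 \sqrt{0} = 32 \cdot \frac{1}{3} \cdot 3 \cdot 0 = 32 \cdot 0 = 0$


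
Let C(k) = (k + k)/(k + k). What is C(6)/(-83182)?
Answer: -1/83182 ≈ -1.2022e-5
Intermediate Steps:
C(k) = 1 (C(k) = (2*k)/((2*k)) = (2*k)*(1/(2*k)) = 1)
C(6)/(-83182) = 1/(-83182) = 1*(-1/83182) = -1/83182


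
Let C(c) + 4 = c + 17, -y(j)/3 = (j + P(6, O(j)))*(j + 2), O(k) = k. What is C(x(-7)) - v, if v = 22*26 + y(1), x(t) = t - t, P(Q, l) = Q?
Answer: -496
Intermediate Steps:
x(t) = 0
y(j) = -3*(2 + j)*(6 + j) (y(j) = -3*(j + 6)*(j + 2) = -3*(6 + j)*(2 + j) = -3*(2 + j)*(6 + j))
C(c) = 13 + c (C(c) = -4 + (c + 17) = -4 + (17 + c) = 13 + c)
v = 509 (v = 22*26 + (-36 - 24*1 - 3*1**2) = 572 + (-36 - 24 - 3*1) = 572 + (-36 - 24 - 3) = 572 - 63 = 509)
C(x(-7)) - v = (13 + 0) - 1*509 = 13 - 509 = -496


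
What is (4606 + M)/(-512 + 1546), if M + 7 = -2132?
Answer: 2467/1034 ≈ 2.3859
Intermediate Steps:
M = -2139 (M = -7 - 2132 = -2139)
(4606 + M)/(-512 + 1546) = (4606 - 2139)/(-512 + 1546) = 2467/1034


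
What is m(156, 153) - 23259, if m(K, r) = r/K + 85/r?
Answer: -10884493/468 ≈ -23257.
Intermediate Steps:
m(K, r) = 85/r + r/K
m(156, 153) - 23259 = (85/153 + 153/156) - 23259 = (85*(1/153) + 153*(1/156)) - 23259 = (5/9 + 51/52) - 23259 = 719/468 - 23259 = -10884493/468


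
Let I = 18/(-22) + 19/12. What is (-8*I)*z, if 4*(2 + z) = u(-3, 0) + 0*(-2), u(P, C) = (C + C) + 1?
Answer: 707/66 ≈ 10.712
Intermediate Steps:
u(P, C) = 1 + 2*C (u(P, C) = 2*C + 1 = 1 + 2*C)
I = 101/132 (I = 18*(-1/22) + 19*(1/12) = -9/11 + 19/12 = 101/132 ≈ 0.76515)
z = -7/4 (z = -2 + ((1 + 2*0) + 0*(-2))/4 = -2 + ((1 + 0) + 0)/4 = -2 + (1 + 0)/4 = -2 + (1/4)*1 = -2 + 1/4 = -7/4 ≈ -1.7500)
(-8*I)*z = -8*101/132*(-7/4) = -202/33*(-7/4) = 707/66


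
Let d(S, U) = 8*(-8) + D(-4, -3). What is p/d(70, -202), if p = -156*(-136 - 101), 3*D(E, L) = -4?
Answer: -27729/49 ≈ -565.90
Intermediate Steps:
D(E, L) = -4/3 (D(E, L) = (⅓)*(-4) = -4/3)
p = 36972 (p = -156*(-237) = 36972)
d(S, U) = -196/3 (d(S, U) = 8*(-8) - 4/3 = -64 - 4/3 = -196/3)
p/d(70, -202) = 36972/(-196/3) = 36972*(-3/196) = -27729/49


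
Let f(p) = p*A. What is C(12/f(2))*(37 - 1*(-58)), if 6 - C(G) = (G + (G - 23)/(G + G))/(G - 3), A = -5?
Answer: 194275/252 ≈ 770.93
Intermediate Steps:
f(p) = -5*p (f(p) = p*(-5) = -5*p)
C(G) = 6 - (G + (-23 + G)/(2*G))/(-3 + G) (C(G) = 6 - (G + (G - 23)/(G + G))/(G - 3) = 6 - (G + (-23 + G)/((2*G)))/(-3 + G) = 6 - (G + (-23 + G)*(1/(2*G)))/(-3 + G) = 6 - (G + (-23 + G)/(2*G))/(-3 + G))
C(12/f(2))*(37 - 1*(-58)) = ((23 - 444/((-5*2)) + 10*(12/((-5*2)))**2)/(2*((12/((-5*2))))*(-3 + 12/((-5*2)))))*(37 - 1*(-58)) = ((23 - 444/(-10) + 10*(12/(-10))**2)/(2*((12/(-10)))*(-3 + 12/(-10))))*(37 + 58) = ((23 - 444*(-1)/10 + 10*(12*(-1/10))**2)/(2*((12*(-1/10)))*(-3 + 12*(-1/10))))*95 = ((23 - 37*(-6/5) + 10*(-6/5)**2)/(2*(-6/5)*(-3 - 6/5)))*95 = ((1/2)*(-5/6)*(23 + 222/5 + 10*(36/25))/(-21/5))*95 = ((1/2)*(-5/6)*(-5/21)*(23 + 222/5 + 72/5))*95 = ((1/2)*(-5/6)*(-5/21)*(409/5))*95 = (2045/252)*95 = 194275/252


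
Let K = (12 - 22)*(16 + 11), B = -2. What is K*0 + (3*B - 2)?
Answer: -8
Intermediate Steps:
K = -270 (K = -10*27 = -270)
K*0 + (3*B - 2) = -270*0 + (3*(-2) - 2) = 0 + (-6 - 2) = 0 - 8 = -8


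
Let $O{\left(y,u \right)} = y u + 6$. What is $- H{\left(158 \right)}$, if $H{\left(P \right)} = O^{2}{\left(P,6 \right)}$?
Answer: $-910116$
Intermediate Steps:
$O{\left(y,u \right)} = 6 + u y$ ($O{\left(y,u \right)} = u y + 6 = 6 + u y$)
$H{\left(P \right)} = \left(6 + 6 P\right)^{2}$
$- H{\left(158 \right)} = - 36 \left(1 + 158\right)^{2} = - 36 \cdot 159^{2} = - 36 \cdot 25281 = \left(-1\right) 910116 = -910116$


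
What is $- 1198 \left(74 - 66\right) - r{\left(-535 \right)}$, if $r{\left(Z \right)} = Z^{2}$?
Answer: $-295809$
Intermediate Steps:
$- 1198 \left(74 - 66\right) - r{\left(-535 \right)} = - 1198 \left(74 - 66\right) - \left(-535\right)^{2} = - 1198 \left(74 - 66\right) - 286225 = \left(-1198\right) 8 - 286225 = -9584 - 286225 = -295809$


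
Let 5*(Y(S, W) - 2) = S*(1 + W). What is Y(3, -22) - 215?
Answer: -1128/5 ≈ -225.60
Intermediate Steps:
Y(S, W) = 2 + S*(1 + W)/5 (Y(S, W) = 2 + (S*(1 + W))/5 = 2 + S*(1 + W)/5)
Y(3, -22) - 215 = (2 + (⅕)*3 + (⅕)*3*(-22)) - 215 = (2 + ⅗ - 66/5) - 215 = -53/5 - 215 = -1128/5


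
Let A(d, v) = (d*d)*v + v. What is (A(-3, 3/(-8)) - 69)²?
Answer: 84681/16 ≈ 5292.6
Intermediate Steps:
A(d, v) = v + v*d² (A(d, v) = d²*v + v = v*d² + v = v + v*d²)
(A(-3, 3/(-8)) - 69)² = ((3/(-8))*(1 + (-3)²) - 69)² = ((3*(-⅛))*(1 + 9) - 69)² = (-3/8*10 - 69)² = (-15/4 - 69)² = (-291/4)² = 84681/16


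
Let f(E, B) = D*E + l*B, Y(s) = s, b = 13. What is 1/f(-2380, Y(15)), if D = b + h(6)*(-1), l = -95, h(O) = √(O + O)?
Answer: -6473/195904085 - 952*√3/195904085 ≈ -4.1459e-5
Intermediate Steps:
h(O) = √2*√O (h(O) = √(2*O) = √2*√O)
D = 13 - 2*√3 (D = 13 + (√2*√6)*(-1) = 13 + (2*√3)*(-1) = 13 - 2*√3 ≈ 9.5359)
f(E, B) = -95*B + E*(13 - 2*√3) (f(E, B) = (13 - 2*√3)*E - 95*B = E*(13 - 2*√3) - 95*B = -95*B + E*(13 - 2*√3))
1/f(-2380, Y(15)) = 1/(-95*15 - 2380*(13 - 2*√3)) = 1/(-1425 + (-30940 + 4760*√3)) = 1/(-32365 + 4760*√3)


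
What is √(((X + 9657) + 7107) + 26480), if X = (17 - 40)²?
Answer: √43773 ≈ 209.22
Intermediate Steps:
X = 529 (X = (-23)² = 529)
√(((X + 9657) + 7107) + 26480) = √(((529 + 9657) + 7107) + 26480) = √((10186 + 7107) + 26480) = √(17293 + 26480) = √43773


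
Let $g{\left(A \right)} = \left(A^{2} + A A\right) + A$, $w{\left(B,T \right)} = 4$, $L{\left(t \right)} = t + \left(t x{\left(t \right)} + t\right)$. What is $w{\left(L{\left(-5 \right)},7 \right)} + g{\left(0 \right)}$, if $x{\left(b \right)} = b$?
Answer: $4$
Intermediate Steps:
$L{\left(t \right)} = t^{2} + 2 t$ ($L{\left(t \right)} = t + \left(t t + t\right) = t + \left(t^{2} + t\right) = t + \left(t + t^{2}\right) = t^{2} + 2 t$)
$g{\left(A \right)} = A + 2 A^{2}$ ($g{\left(A \right)} = \left(A^{2} + A^{2}\right) + A = 2 A^{2} + A = A + 2 A^{2}$)
$w{\left(L{\left(-5 \right)},7 \right)} + g{\left(0 \right)} = 4 + 0 \left(1 + 2 \cdot 0\right) = 4 + 0 \left(1 + 0\right) = 4 + 0 \cdot 1 = 4 + 0 = 4$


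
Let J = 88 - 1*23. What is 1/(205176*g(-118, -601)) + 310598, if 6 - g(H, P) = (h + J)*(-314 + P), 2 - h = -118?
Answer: 10787813495636689/34732398456 ≈ 3.1060e+5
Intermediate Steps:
h = 120 (h = 2 - 1*(-118) = 2 + 118 = 120)
J = 65 (J = 88 - 23 = 65)
g(H, P) = 58096 - 185*P (g(H, P) = 6 - (120 + 65)*(-314 + P) = 6 - 185*(-314 + P) = 6 - (-58090 + 185*P) = 6 + (58090 - 185*P) = 58096 - 185*P)
1/(205176*g(-118, -601)) + 310598 = 1/(205176*(58096 - 185*(-601))) + 310598 = 1/(205176*(58096 + 111185)) + 310598 = (1/205176)/169281 + 310598 = (1/205176)*(1/169281) + 310598 = 1/34732398456 + 310598 = 10787813495636689/34732398456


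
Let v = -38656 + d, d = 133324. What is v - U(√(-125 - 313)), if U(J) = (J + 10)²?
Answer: 95006 - 20*I*√438 ≈ 95006.0 - 418.57*I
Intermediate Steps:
U(J) = (10 + J)²
v = 94668 (v = -38656 + 133324 = 94668)
v - U(√(-125 - 313)) = 94668 - (10 + √(-125 - 313))² = 94668 - (10 + √(-438))² = 94668 - (10 + I*√438)²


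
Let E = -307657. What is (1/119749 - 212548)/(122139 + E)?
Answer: 25452410451/22215594982 ≈ 1.1457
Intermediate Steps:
(1/119749 - 212548)/(122139 + E) = (1/119749 - 212548)/(122139 - 307657) = (1/119749 - 212548)/(-185518) = -25452410451/119749*(-1/185518) = 25452410451/22215594982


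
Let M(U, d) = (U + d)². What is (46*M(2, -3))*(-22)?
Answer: -1012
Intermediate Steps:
(46*M(2, -3))*(-22) = (46*(2 - 3)²)*(-22) = (46*(-1)²)*(-22) = (46*1)*(-22) = 46*(-22) = -1012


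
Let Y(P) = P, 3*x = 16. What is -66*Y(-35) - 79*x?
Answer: 5666/3 ≈ 1888.7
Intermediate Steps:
x = 16/3 (x = (⅓)*16 = 16/3 ≈ 5.3333)
-66*Y(-35) - 79*x = -66*(-35) - 79*16/3 = 2310 - 1264/3 = 5666/3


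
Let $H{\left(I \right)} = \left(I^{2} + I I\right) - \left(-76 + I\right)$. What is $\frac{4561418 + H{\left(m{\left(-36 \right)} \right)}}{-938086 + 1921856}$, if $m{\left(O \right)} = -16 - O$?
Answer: $\frac{2281137}{491885} \approx 4.6375$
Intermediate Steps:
$H{\left(I \right)} = 76 - I + 2 I^{2}$ ($H{\left(I \right)} = \left(I^{2} + I^{2}\right) - \left(-76 + I\right) = 2 I^{2} - \left(-76 + I\right) = 76 - I + 2 I^{2}$)
$\frac{4561418 + H{\left(m{\left(-36 \right)} \right)}}{-938086 + 1921856} = \frac{4561418 + \left(76 - \left(-16 - -36\right) + 2 \left(-16 - -36\right)^{2}\right)}{-938086 + 1921856} = \frac{4561418 + \left(76 - \left(-16 + 36\right) + 2 \left(-16 + 36\right)^{2}\right)}{983770} = \left(4561418 + \left(76 - 20 + 2 \cdot 20^{2}\right)\right) \frac{1}{983770} = \left(4561418 + \left(76 - 20 + 2 \cdot 400\right)\right) \frac{1}{983770} = \left(4561418 + \left(76 - 20 + 800\right)\right) \frac{1}{983770} = \left(4561418 + 856\right) \frac{1}{983770} = 4562274 \cdot \frac{1}{983770} = \frac{2281137}{491885}$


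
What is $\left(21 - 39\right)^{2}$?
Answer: $324$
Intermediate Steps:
$\left(21 - 39\right)^{2} = \left(-18\right)^{2} = 324$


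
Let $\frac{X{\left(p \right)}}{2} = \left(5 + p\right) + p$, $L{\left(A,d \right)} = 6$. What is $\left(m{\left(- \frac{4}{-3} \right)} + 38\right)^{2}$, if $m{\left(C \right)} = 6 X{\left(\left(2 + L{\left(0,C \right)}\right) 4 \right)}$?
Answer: $749956$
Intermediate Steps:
$X{\left(p \right)} = 10 + 4 p$ ($X{\left(p \right)} = 2 \left(\left(5 + p\right) + p\right) = 2 \left(5 + 2 p\right) = 10 + 4 p$)
$m{\left(C \right)} = 828$ ($m{\left(C \right)} = 6 \left(10 + 4 \left(2 + 6\right) 4\right) = 6 \left(10 + 4 \cdot 8 \cdot 4\right) = 6 \left(10 + 4 \cdot 32\right) = 6 \left(10 + 128\right) = 6 \cdot 138 = 828$)
$\left(m{\left(- \frac{4}{-3} \right)} + 38\right)^{2} = \left(828 + 38\right)^{2} = 866^{2} = 749956$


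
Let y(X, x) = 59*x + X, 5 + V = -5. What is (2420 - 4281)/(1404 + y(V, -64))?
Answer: 1861/2382 ≈ 0.78128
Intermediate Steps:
V = -10 (V = -5 - 5 = -10)
y(X, x) = X + 59*x
(2420 - 4281)/(1404 + y(V, -64)) = (2420 - 4281)/(1404 + (-10 + 59*(-64))) = -1861/(1404 + (-10 - 3776)) = -1861/(1404 - 3786) = -1861/(-2382) = -1861*(-1/2382) = 1861/2382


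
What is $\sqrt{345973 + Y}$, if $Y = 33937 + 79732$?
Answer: $\sqrt{459642} \approx 677.97$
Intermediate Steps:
$Y = 113669$
$\sqrt{345973 + Y} = \sqrt{345973 + 113669} = \sqrt{459642}$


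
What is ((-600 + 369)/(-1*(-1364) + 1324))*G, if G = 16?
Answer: -11/8 ≈ -1.3750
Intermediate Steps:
((-600 + 369)/(-1*(-1364) + 1324))*G = ((-600 + 369)/(-1*(-1364) + 1324))*16 = -231/(1364 + 1324)*16 = -231/2688*16 = -231*1/2688*16 = -11/128*16 = -11/8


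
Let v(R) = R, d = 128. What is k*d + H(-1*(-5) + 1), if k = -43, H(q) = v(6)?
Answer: -5498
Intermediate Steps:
H(q) = 6
k*d + H(-1*(-5) + 1) = -43*128 + 6 = -5504 + 6 = -5498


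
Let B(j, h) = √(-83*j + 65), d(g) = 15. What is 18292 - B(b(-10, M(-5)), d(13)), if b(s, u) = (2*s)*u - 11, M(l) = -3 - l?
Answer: 18292 - √4298 ≈ 18226.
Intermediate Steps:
b(s, u) = -11 + 2*s*u (b(s, u) = 2*s*u - 11 = -11 + 2*s*u)
B(j, h) = √(65 - 83*j)
18292 - B(b(-10, M(-5)), d(13)) = 18292 - √(65 - 83*(-11 + 2*(-10)*(-3 - 1*(-5)))) = 18292 - √(65 - 83*(-11 + 2*(-10)*(-3 + 5))) = 18292 - √(65 - 83*(-11 + 2*(-10)*2)) = 18292 - √(65 - 83*(-11 - 40)) = 18292 - √(65 - 83*(-51)) = 18292 - √(65 + 4233) = 18292 - √4298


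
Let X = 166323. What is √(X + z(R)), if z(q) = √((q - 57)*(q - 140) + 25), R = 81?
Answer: √(166323 + I*√1391) ≈ 407.83 + 0.046*I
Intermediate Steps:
z(q) = √(25 + (-140 + q)*(-57 + q)) (z(q) = √((-57 + q)*(-140 + q) + 25) = √((-140 + q)*(-57 + q) + 25) = √(25 + (-140 + q)*(-57 + q)))
√(X + z(R)) = √(166323 + √(8005 + 81² - 197*81)) = √(166323 + √(8005 + 6561 - 15957)) = √(166323 + √(-1391)) = √(166323 + I*√1391)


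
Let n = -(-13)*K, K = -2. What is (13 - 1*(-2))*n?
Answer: -390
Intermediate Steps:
n = -26 (n = -(-13)*(-2) = -1*26 = -26)
(13 - 1*(-2))*n = (13 - 1*(-2))*(-26) = (13 + 2)*(-26) = 15*(-26) = -390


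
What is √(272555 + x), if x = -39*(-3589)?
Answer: √412526 ≈ 642.28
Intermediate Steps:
x = 139971
√(272555 + x) = √(272555 + 139971) = √412526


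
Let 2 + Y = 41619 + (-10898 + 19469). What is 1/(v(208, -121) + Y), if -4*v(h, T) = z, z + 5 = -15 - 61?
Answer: 4/200833 ≈ 1.9917e-5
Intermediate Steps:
z = -81 (z = -5 + (-15 - 61) = -5 - 76 = -81)
v(h, T) = 81/4 (v(h, T) = -¼*(-81) = 81/4)
Y = 50188 (Y = -2 + (41619 + (-10898 + 19469)) = -2 + (41619 + 8571) = -2 + 50190 = 50188)
1/(v(208, -121) + Y) = 1/(81/4 + 50188) = 1/(200833/4) = 4/200833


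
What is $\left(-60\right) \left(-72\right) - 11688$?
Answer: $-7368$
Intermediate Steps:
$\left(-60\right) \left(-72\right) - 11688 = 4320 - 11688 = -7368$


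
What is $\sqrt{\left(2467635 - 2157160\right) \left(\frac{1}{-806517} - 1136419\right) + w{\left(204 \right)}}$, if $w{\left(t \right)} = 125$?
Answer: $\frac{5 i \sqrt{113335808276559770547}}{89613} \approx 5.94 \cdot 10^{5} i$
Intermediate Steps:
$\sqrt{\left(2467635 - 2157160\right) \left(\frac{1}{-806517} - 1136419\right) + w{\left(204 \right)}} = \sqrt{\left(2467635 - 2157160\right) \left(\frac{1}{-806517} - 1136419\right) + 125} = \sqrt{310475 \left(- \frac{1}{806517} - 1136419\right) + 125} = \sqrt{310475 \left(- \frac{916541242624}{806517}\right) + 125} = \sqrt{- \frac{284563142303686400}{806517} + 125} = \sqrt{- \frac{284563142202871775}{806517}} = \frac{5 i \sqrt{113335808276559770547}}{89613}$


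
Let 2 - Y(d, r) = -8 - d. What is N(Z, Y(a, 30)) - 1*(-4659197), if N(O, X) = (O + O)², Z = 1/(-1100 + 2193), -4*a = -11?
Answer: 5566105036857/1194649 ≈ 4.6592e+6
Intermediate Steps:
a = 11/4 (a = -¼*(-11) = 11/4 ≈ 2.7500)
Y(d, r) = 10 + d (Y(d, r) = 2 - (-8 - d) = 2 + (8 + d) = 10 + d)
Z = 1/1093 ≈ 0.00091491
N(O, X) = 4*O² (N(O, X) = (2*O)² = 4*O²)
N(Z, Y(a, 30)) - 1*(-4659197) = 4*(1/1093)² - 1*(-4659197) = 4*(1/1194649) + 4659197 = 4/1194649 + 4659197 = 5566105036857/1194649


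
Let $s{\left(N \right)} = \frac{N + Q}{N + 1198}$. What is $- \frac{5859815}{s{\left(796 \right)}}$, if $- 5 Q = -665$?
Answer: $- \frac{11684471110}{929} \approx -1.2577 \cdot 10^{7}$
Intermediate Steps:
$Q = 133$ ($Q = \left(- \frac{1}{5}\right) \left(-665\right) = 133$)
$s{\left(N \right)} = \frac{133 + N}{1198 + N}$ ($s{\left(N \right)} = \frac{N + 133}{N + 1198} = \frac{133 + N}{1198 + N}$)
$- \frac{5859815}{s{\left(796 \right)}} = - \frac{5859815}{\frac{1}{1198 + 796} \left(133 + 796\right)} = - \frac{5859815}{\frac{1}{1994} \cdot 929} = - \frac{5859815}{\frac{929}{1994}} = \left(-5859815\right) \frac{1994}{929} = - \frac{11684471110}{929}$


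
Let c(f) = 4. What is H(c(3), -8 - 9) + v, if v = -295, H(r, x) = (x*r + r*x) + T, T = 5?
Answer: -426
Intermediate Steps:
H(r, x) = 5 + 2*r*x (H(r, x) = (x*r + r*x) + 5 = (r*x + r*x) + 5 = 2*r*x + 5 = 5 + 2*r*x)
H(c(3), -8 - 9) + v = (5 + 2*4*(-8 - 9)) - 295 = (5 + 2*4*(-17)) - 295 = (5 - 136) - 295 = -131 - 295 = -426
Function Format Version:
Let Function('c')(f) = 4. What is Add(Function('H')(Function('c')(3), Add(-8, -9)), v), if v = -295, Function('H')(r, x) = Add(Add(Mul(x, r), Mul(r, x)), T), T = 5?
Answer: -426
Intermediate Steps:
Function('H')(r, x) = Add(5, Mul(2, r, x)) (Function('H')(r, x) = Add(Add(Mul(x, r), Mul(r, x)), 5) = Add(Add(Mul(r, x), Mul(r, x)), 5) = Add(Mul(2, r, x), 5) = Add(5, Mul(2, r, x)))
Add(Function('H')(Function('c')(3), Add(-8, -9)), v) = Add(Add(5, Mul(2, 4, Add(-8, -9))), -295) = Add(Add(5, Mul(2, 4, -17)), -295) = Add(Add(5, -136), -295) = Add(-131, -295) = -426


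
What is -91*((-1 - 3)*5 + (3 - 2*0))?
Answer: 1547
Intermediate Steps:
-91*((-1 - 3)*5 + (3 - 2*0)) = -91*(-4*5 + (3 + 0)) = -91*(-20 + 3) = -91*(-17) = 1547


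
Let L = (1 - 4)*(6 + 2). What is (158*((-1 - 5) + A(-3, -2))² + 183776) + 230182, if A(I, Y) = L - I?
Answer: 529140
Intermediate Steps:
L = -24 (L = -3*8 = -24)
A(I, Y) = -24 - I
(158*((-1 - 5) + A(-3, -2))² + 183776) + 230182 = (158*((-1 - 5) + (-24 - 1*(-3)))² + 183776) + 230182 = (158*(-6 + (-24 + 3))² + 183776) + 230182 = (158*(-6 - 21)² + 183776) + 230182 = (158*(-27)² + 183776) + 230182 = (158*729 + 183776) + 230182 = (115182 + 183776) + 230182 = 298958 + 230182 = 529140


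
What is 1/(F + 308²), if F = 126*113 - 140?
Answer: 1/108962 ≈ 9.1775e-6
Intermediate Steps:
F = 14098 (F = 14238 - 140 = 14098)
1/(F + 308²) = 1/(14098 + 308²) = 1/(14098 + 94864) = 1/108962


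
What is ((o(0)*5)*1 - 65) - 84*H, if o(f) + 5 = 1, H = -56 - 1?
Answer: 4703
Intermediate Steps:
H = -57
o(f) = -4 (o(f) = -5 + 1 = -4)
((o(0)*5)*1 - 65) - 84*H = (-4*5*1 - 65) - 84*(-57) = (-20*1 - 65) + 4788 = (-20 - 65) + 4788 = -85 + 4788 = 4703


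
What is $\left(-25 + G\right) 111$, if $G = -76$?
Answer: $-11211$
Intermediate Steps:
$\left(-25 + G\right) 111 = \left(-25 - 76\right) 111 = \left(-101\right) 111 = -11211$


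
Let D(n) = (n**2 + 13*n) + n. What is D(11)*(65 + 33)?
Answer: 26950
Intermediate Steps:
D(n) = n**2 + 14*n
D(11)*(65 + 33) = (11*(14 + 11))*(65 + 33) = (11*25)*98 = 275*98 = 26950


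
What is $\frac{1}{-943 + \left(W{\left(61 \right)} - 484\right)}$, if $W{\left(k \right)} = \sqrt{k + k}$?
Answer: $- \frac{1427}{2036207} - \frac{\sqrt{122}}{2036207} \approx -0.00070624$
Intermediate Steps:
$W{\left(k \right)} = \sqrt{2} \sqrt{k}$ ($W{\left(k \right)} = \sqrt{2 k} = \sqrt{2} \sqrt{k}$)
$\frac{1}{-943 + \left(W{\left(61 \right)} - 484\right)} = \frac{1}{-943 - \left(484 - \sqrt{2} \sqrt{61}\right)} = \frac{1}{-943 - \left(484 - \sqrt{122}\right)} = \frac{1}{-1427 + \sqrt{122}}$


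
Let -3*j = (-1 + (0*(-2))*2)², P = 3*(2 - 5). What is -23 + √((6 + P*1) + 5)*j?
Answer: -23 - √2/3 ≈ -23.471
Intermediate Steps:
P = -9 (P = 3*(-3) = -9)
j = -⅓ (j = -(-1 + (0*(-2))*2)²/3 = -(-1 + 0*2)²/3 = -(-1 + 0)²/3 = -⅓*(-1)² = -⅓*1 = -⅓ ≈ -0.33333)
-23 + √((6 + P*1) + 5)*j = -23 + √((6 - 9*1) + 5)*(-⅓) = -23 + √((6 - 9) + 5)*(-⅓) = -23 + √(-3 + 5)*(-⅓) = -23 + √2*(-⅓) = -23 - √2/3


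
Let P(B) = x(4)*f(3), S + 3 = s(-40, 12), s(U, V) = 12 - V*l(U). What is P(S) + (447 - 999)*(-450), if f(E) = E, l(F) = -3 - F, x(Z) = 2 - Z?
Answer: 248394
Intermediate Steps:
s(U, V) = 12 - V*(-3 - U)
S = -435 (S = -3 + (12 + 12*(3 - 40)) = -3 + (12 + 12*(-37)) = -3 + (12 - 444) = -3 - 432 = -435)
P(B) = -6 (P(B) = (2 - 1*4)*3 = (2 - 4)*3 = -2*3 = -6)
P(S) + (447 - 999)*(-450) = -6 + (447 - 999)*(-450) = -6 - 552*(-450) = -6 + 248400 = 248394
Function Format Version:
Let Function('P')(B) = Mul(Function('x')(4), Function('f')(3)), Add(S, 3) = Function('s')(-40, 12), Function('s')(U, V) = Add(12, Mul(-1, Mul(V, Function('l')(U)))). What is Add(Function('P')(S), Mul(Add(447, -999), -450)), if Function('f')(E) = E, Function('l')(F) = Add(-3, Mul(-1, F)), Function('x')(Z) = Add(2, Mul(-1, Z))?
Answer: 248394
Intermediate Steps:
Function('s')(U, V) = Add(12, Mul(-1, V, Add(-3, Mul(-1, U)))) (Function('s')(U, V) = Add(12, Mul(-1, Mul(V, Add(-3, Mul(-1, U))))) = Add(12, Mul(-1, V, Add(-3, Mul(-1, U)))))
S = -435 (S = Add(-3, Add(12, Mul(12, Add(3, -40)))) = Add(-3, Add(12, Mul(12, -37))) = Add(-3, Add(12, -444)) = Add(-3, -432) = -435)
Function('P')(B) = -6 (Function('P')(B) = Mul(Add(2, Mul(-1, 4)), 3) = Mul(Add(2, -4), 3) = Mul(-2, 3) = -6)
Add(Function('P')(S), Mul(Add(447, -999), -450)) = Add(-6, Mul(Add(447, -999), -450)) = Add(-6, Mul(-552, -450)) = Add(-6, 248400) = 248394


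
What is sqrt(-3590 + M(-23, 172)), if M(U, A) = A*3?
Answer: I*sqrt(3074) ≈ 55.444*I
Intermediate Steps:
M(U, A) = 3*A
sqrt(-3590 + M(-23, 172)) = sqrt(-3590 + 3*172) = sqrt(-3590 + 516) = sqrt(-3074) = I*sqrt(3074)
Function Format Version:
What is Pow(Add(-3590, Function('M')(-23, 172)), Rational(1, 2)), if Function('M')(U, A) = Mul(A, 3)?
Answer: Mul(I, Pow(3074, Rational(1, 2))) ≈ Mul(55.444, I)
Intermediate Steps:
Function('M')(U, A) = Mul(3, A)
Pow(Add(-3590, Function('M')(-23, 172)), Rational(1, 2)) = Pow(Add(-3590, Mul(3, 172)), Rational(1, 2)) = Pow(Add(-3590, 516), Rational(1, 2)) = Pow(-3074, Rational(1, 2)) = Mul(I, Pow(3074, Rational(1, 2)))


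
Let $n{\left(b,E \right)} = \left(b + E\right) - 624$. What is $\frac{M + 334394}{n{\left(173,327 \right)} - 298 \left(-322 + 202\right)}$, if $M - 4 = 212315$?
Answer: $\frac{546713}{35636} \approx 15.342$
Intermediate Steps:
$M = 212319$ ($M = 4 + 212315 = 212319$)
$n{\left(b,E \right)} = -624 + E + b$ ($n{\left(b,E \right)} = \left(E + b\right) - 624 = -624 + E + b$)
$\frac{M + 334394}{n{\left(173,327 \right)} - 298 \left(-322 + 202\right)} = \frac{212319 + 334394}{\left(-624 + 327 + 173\right) - 298 \left(-322 + 202\right)} = \frac{546713}{-124 - -35760} = \frac{546713}{-124 + 35760} = \frac{546713}{35636}$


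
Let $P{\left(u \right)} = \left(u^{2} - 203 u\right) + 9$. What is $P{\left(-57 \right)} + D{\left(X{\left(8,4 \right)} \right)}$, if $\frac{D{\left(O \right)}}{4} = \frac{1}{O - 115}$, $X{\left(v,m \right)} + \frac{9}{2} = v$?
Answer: $\frac{3306859}{223} \approx 14829.0$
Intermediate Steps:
$X{\left(v,m \right)} = - \frac{9}{2} + v$
$D{\left(O \right)} = \frac{4}{-115 + O}$ ($D{\left(O \right)} = \frac{4}{O - 115} = \frac{4}{-115 + O}$)
$P{\left(u \right)} = 9 + u^{2} - 203 u$
$P{\left(-57 \right)} + D{\left(X{\left(8,4 \right)} \right)} = \left(9 + \left(-57\right)^{2} - -11571\right) + \frac{4}{-115 + \left(- \frac{9}{2} + 8\right)} = \left(9 + 3249 + 11571\right) + \frac{4}{-115 + \frac{7}{2}} = 14829 + \frac{4}{- \frac{223}{2}} = 14829 + 4 \left(- \frac{2}{223}\right) = 14829 - \frac{8}{223} = \frac{3306859}{223}$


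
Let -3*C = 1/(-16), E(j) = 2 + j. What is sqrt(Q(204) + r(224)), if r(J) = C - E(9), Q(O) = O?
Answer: sqrt(27795)/12 ≈ 13.893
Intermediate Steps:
C = 1/48 (C = -1/3/(-16) = -1/3*(-1/16) = 1/48 ≈ 0.020833)
r(J) = -527/48 (r(J) = 1/48 - (2 + 9) = 1/48 - 1*11 = 1/48 - 11 = -527/48)
sqrt(Q(204) + r(224)) = sqrt(204 - 527/48) = sqrt(9265/48) = sqrt(27795)/12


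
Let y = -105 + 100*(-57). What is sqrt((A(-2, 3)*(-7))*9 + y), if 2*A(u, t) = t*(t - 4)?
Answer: 9*I*sqrt(282)/2 ≈ 75.568*I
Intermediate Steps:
y = -5805 (y = -105 - 5700 = -5805)
A(u, t) = t*(-4 + t)/2 (A(u, t) = (t*(t - 4))/2 = (t*(-4 + t))/2 = t*(-4 + t)/2)
sqrt((A(-2, 3)*(-7))*9 + y) = sqrt((((1/2)*3*(-4 + 3))*(-7))*9 - 5805) = sqrt((((1/2)*3*(-1))*(-7))*9 - 5805) = sqrt(-3/2*(-7)*9 - 5805) = sqrt((21/2)*9 - 5805) = sqrt(189/2 - 5805) = sqrt(-11421/2) = 9*I*sqrt(282)/2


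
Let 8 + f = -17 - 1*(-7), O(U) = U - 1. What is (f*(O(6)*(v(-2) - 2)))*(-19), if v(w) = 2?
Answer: 0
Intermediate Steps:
O(U) = -1 + U
f = -18 (f = -8 + (-17 - 1*(-7)) = -8 + (-17 + 7) = -8 - 10 = -18)
(f*(O(6)*(v(-2) - 2)))*(-19) = -18*(-1 + 6)*(2 - 2)*(-19) = -90*0*(-19) = -18*0*(-19) = 0*(-19) = 0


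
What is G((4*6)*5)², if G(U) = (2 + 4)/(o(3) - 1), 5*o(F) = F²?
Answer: 225/4 ≈ 56.250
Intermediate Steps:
o(F) = F²/5
G(U) = 15/2 (G(U) = (2 + 4)/((⅕)*3² - 1) = 6/((⅕)*9 - 1) = 6/(9/5 - 1) = 6/(⅘) = 6*(5/4) = 15/2)
G((4*6)*5)² = (15/2)² = 225/4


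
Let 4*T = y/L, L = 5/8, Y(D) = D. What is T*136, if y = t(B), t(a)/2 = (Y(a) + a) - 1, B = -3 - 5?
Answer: -9248/5 ≈ -1849.6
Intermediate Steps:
B = -8
L = 5/8 (L = 5*(1/8) = 5/8 ≈ 0.62500)
t(a) = -2 + 4*a (t(a) = 2*((a + a) - 1) = 2*(2*a - 1) = 2*(-1 + 2*a) = -2 + 4*a)
y = -34 (y = -2 + 4*(-8) = -2 - 32 = -34)
T = -68/5 (T = (-34/5/8)/4 = (-34*8/5)/4 = (1/4)*(-272/5) = -68/5 ≈ -13.600)
T*136 = -68/5*136 = -9248/5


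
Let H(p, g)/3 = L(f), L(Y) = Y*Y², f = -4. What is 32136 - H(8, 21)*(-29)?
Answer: 26568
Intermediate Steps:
L(Y) = Y³
H(p, g) = -192 (H(p, g) = 3*(-4)³ = 3*(-64) = -192)
32136 - H(8, 21)*(-29) = 32136 - (-192)*(-29) = 32136 - 1*5568 = 32136 - 5568 = 26568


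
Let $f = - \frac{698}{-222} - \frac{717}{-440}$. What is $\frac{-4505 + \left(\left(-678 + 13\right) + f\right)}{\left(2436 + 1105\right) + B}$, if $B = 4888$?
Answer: $- \frac{252269653}{411672360} \approx -0.61279$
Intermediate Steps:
$f = \frac{233147}{48840}$ ($f = \left(-698\right) \left(- \frac{1}{222}\right) - - \frac{717}{440} = \frac{349}{111} + \frac{717}{440} = \frac{233147}{48840} \approx 4.7737$)
$\frac{-4505 + \left(\left(-678 + 13\right) + f\right)}{\left(2436 + 1105\right) + B} = \frac{-4505 + \left(\left(-678 + 13\right) + \frac{233147}{48840}\right)}{\left(2436 + 1105\right) + 4888} = \frac{-4505 + \left(-665 + \frac{233147}{48840}\right)}{3541 + 4888} = \frac{-4505 - \frac{32245453}{48840}}{8429} = \left(- \frac{252269653}{48840}\right) \frac{1}{8429} = - \frac{252269653}{411672360}$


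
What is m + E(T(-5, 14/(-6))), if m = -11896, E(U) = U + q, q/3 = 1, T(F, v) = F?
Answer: -11898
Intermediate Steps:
q = 3 (q = 3*1 = 3)
E(U) = 3 + U (E(U) = U + 3 = 3 + U)
m + E(T(-5, 14/(-6))) = -11896 + (3 - 5) = -11896 - 2 = -11898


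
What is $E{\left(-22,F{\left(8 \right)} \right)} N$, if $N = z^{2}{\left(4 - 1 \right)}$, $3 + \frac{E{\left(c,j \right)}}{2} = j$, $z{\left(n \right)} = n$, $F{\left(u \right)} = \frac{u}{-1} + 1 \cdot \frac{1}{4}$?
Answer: $- \frac{387}{2} \approx -193.5$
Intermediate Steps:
$F{\left(u \right)} = \frac{1}{4} - u$ ($F{\left(u \right)} = u \left(-1\right) + 1 \cdot \frac{1}{4} = - u + \frac{1}{4} = \frac{1}{4} - u$)
$E{\left(c,j \right)} = -6 + 2 j$
$N = 9$ ($N = \left(4 - 1\right)^{2} = 3^{2} = 9$)
$E{\left(-22,F{\left(8 \right)} \right)} N = \left(-6 + 2 \left(\frac{1}{4} - 8\right)\right) 9 = \left(-6 + 2 \left(- \frac{31}{4}\right)\right) 9 = \left(-6 - \frac{31}{2}\right) 9 = \left(- \frac{43}{2}\right) 9 = - \frac{387}{2}$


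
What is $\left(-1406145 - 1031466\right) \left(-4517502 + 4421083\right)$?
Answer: $235032015009$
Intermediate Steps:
$\left(-1406145 - 1031466\right) \left(-4517502 + 4421083\right) = \left(-2437611\right) \left(-96419\right) = 235032015009$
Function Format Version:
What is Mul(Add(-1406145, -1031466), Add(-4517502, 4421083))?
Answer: 235032015009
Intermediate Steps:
Mul(Add(-1406145, -1031466), Add(-4517502, 4421083)) = Mul(-2437611, -96419) = 235032015009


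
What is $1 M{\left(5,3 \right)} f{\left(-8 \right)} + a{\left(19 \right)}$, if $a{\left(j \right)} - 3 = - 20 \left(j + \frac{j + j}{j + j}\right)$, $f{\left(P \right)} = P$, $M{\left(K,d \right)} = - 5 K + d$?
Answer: $-221$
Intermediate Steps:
$M{\left(K,d \right)} = d - 5 K$
$a{\left(j \right)} = -17 - 20 j$ ($a{\left(j \right)} = 3 - 20 \left(j + \frac{j + j}{j + j}\right) = 3 - 20 \left(j + \frac{2 j}{2 j}\right) = 3 - 20 \left(j + 2 j \frac{1}{2 j}\right) = 3 - 20 \left(j + 1\right) = 3 - 20 \left(1 + j\right) = 3 - \left(20 + 20 j\right) = -17 - 20 j$)
$1 M{\left(5,3 \right)} f{\left(-8 \right)} + a{\left(19 \right)} = 1 \left(3 - 25\right) \left(-8\right) - 397 = 1 \left(-22\right) \left(-8\right) - 397 = \left(-22\right) \left(-8\right) - 397 = 176 - 397 = -221$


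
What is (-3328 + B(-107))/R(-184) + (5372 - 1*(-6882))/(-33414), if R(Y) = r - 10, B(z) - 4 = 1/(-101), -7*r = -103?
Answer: -13094374772/18561477 ≈ -705.46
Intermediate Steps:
r = 103/7 (r = -1/7*(-103) = 103/7 ≈ 14.714)
B(z) = 403/101 (B(z) = 4 + 1/(-101) = 4 - 1/101 = 403/101)
R(Y) = 33/7 (R(Y) = 103/7 - 10 = 33/7)
(-3328 + B(-107))/R(-184) + (5372 - 1*(-6882))/(-33414) = (-3328 + 403/101)/(33/7) + (5372 - 1*(-6882))/(-33414) = -335725/101*7/33 + (5372 + 6882)*(-1/33414) = -2350075/3333 + 12254*(-1/33414) = -2350075/3333 - 6127/16707 = -13094374772/18561477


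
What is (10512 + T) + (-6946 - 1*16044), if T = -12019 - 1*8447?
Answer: -32944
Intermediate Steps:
T = -20466 (T = -12019 - 8447 = -20466)
(10512 + T) + (-6946 - 1*16044) = (10512 - 20466) + (-6946 - 1*16044) = -9954 + (-6946 - 16044) = -9954 - 22990 = -32944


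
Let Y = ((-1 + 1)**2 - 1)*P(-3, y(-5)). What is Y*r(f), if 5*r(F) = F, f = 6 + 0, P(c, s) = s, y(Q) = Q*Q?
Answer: -30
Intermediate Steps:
y(Q) = Q**2
f = 6
r(F) = F/5
Y = -25 (Y = ((-1 + 1)**2 - 1)*(-5)**2 = (0**2 - 1)*25 = (0 - 1)*25 = -1*25 = -25)
Y*r(f) = -5*6 = -25*6/5 = -30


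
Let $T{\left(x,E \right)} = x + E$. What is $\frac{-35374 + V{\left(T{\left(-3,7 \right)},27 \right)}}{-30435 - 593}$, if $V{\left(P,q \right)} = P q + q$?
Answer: $\frac{35239}{31028} \approx 1.1357$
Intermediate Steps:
$T{\left(x,E \right)} = E + x$
$V{\left(P,q \right)} = q + P q$
$\frac{-35374 + V{\left(T{\left(-3,7 \right)},27 \right)}}{-30435 - 593} = \frac{-35374 + 27 \left(1 + \left(7 - 3\right)\right)}{-30435 - 593} = \frac{-35374 + 27 \left(1 + 4\right)}{-31028} = \left(-35374 + 27 \cdot 5\right) \left(- \frac{1}{31028}\right) = \left(-35374 + 135\right) \left(- \frac{1}{31028}\right) = \left(-35239\right) \left(- \frac{1}{31028}\right) = \frac{35239}{31028}$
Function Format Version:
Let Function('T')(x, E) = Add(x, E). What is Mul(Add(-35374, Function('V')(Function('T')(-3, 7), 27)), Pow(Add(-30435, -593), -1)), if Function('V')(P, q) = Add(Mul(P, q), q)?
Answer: Rational(35239, 31028) ≈ 1.1357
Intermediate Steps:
Function('T')(x, E) = Add(E, x)
Function('V')(P, q) = Add(q, Mul(P, q))
Mul(Add(-35374, Function('V')(Function('T')(-3, 7), 27)), Pow(Add(-30435, -593), -1)) = Mul(Add(-35374, Mul(27, Add(1, Add(7, -3)))), Pow(Add(-30435, -593), -1)) = Mul(Add(-35374, Mul(27, Add(1, 4))), Pow(-31028, -1)) = Mul(Add(-35374, Mul(27, 5)), Rational(-1, 31028)) = Mul(Add(-35374, 135), Rational(-1, 31028)) = Mul(-35239, Rational(-1, 31028)) = Rational(35239, 31028)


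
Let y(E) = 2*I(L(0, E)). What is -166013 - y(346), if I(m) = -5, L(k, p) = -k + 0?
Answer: -166003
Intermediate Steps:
L(k, p) = -k
y(E) = -10 (y(E) = 2*(-5) = -10)
-166013 - y(346) = -166013 - 1*(-10) = -166013 + 10 = -166003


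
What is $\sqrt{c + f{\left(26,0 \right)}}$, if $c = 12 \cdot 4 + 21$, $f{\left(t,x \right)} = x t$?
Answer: $\sqrt{69} \approx 8.3066$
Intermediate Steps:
$f{\left(t,x \right)} = t x$
$c = 69$ ($c = 48 + 21 = 69$)
$\sqrt{c + f{\left(26,0 \right)}} = \sqrt{69 + 26 \cdot 0} = \sqrt{69 + 0} = \sqrt{69}$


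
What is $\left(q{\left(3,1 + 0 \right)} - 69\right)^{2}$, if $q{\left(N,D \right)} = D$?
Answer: $4624$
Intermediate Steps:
$\left(q{\left(3,1 + 0 \right)} - 69\right)^{2} = \left(\left(1 + 0\right) - 69\right)^{2} = \left(1 - 69\right)^{2} = \left(-68\right)^{2} = 4624$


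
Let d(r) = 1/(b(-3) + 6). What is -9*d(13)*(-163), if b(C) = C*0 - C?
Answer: 163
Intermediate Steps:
b(C) = -C (b(C) = 0 - C = -C)
d(r) = 1/9 (d(r) = 1/(-1*(-3) + 6) = 1/(3 + 6) = 1/9)
-9*d(13)*(-163) = -9*1/9*(-163) = -1*(-163) = 163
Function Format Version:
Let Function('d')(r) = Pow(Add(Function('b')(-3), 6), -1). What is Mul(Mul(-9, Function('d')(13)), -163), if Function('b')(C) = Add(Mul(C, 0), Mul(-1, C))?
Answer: 163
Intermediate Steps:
Function('b')(C) = Mul(-1, C) (Function('b')(C) = Add(0, Mul(-1, C)) = Mul(-1, C))
Function('d')(r) = Rational(1, 9) (Function('d')(r) = Pow(Add(Mul(-1, -3), 6), -1) = Pow(Add(3, 6), -1) = Pow(9, -1) = Rational(1, 9))
Mul(Mul(-9, Function('d')(13)), -163) = Mul(Mul(-9, Rational(1, 9)), -163) = Mul(-1, -163) = 163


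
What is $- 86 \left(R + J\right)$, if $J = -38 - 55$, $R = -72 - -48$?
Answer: $10062$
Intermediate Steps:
$R = -24$ ($R = -72 + 48 = -24$)
$J = -93$ ($J = -38 - 55 = -93$)
$- 86 \left(R + J\right) = - 86 \left(-24 - 93\right) = \left(-86\right) \left(-117\right) = 10062$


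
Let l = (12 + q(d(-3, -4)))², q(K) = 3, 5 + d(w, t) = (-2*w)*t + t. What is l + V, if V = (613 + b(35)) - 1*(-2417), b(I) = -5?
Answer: 3250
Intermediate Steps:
d(w, t) = -5 + t - 2*t*w (d(w, t) = -5 + ((-2*w)*t + t) = -5 + (-2*t*w + t) = -5 + (t - 2*t*w) = -5 + t - 2*t*w)
l = 225 (l = (12 + 3)² = 15² = 225)
V = 3025 (V = (613 - 5) - 1*(-2417) = 608 + 2417 = 3025)
l + V = 225 + 3025 = 3250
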